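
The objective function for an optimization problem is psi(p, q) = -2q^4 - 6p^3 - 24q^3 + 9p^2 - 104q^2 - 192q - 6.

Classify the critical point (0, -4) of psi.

The mixed partial ∂²psi/∂p∂q is 0, so the Hessian at any point is diag(psi_pp, psi_qq) = diag(18(-2p + 1), -8(3q^2 + 18q + 26)).
At (0, -4): H = diag(18, -16).
The eigenvalues have opposite signs, so H is indefinite: a saddle point.

saddle point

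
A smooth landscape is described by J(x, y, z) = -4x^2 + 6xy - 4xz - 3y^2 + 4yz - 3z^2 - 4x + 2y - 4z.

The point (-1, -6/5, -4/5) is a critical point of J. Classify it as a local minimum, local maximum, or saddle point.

local maximum

The Hessian is constant: H = [[-8, 6, -4], [6, -6, 4], [-4, 4, -6]].
Leading principal minors: Δ₁ = -8, Δ₂ = 12, Δ₃ = -40.
The minors alternate sign starting negative (−, +, −), so H is negative definite: a local maximum.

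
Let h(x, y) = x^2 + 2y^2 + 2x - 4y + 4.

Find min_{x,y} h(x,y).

1

h(x,y) separates as P(x) + Q(y) + 4, so its minimum is min P + min Q + 4.
P'(x) = 2x + 2 vanishes at x ∈ {-1}; Q'(y) = 4y - 4 vanishes at y ∈ {1}.
Local minima of P (where P''>0): P(-1)=-1. Local minima of Q: Q(1)=-2.
So the global minimum of h is P(-1) + Q(1) + 4 = -1 − 2 + 4 = 1, attained at (-1, 1).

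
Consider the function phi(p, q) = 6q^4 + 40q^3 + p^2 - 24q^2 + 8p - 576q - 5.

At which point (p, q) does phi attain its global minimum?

(-4, 2)

phi(p,q) separates as A(p) + B(q) − 5, so its minimum is min A + min B − 5.
A'(p) = 2p + 8 vanishes at p ∈ {-4}; B'(q) = 24(q - 2)(q + 3)(q + 4) vanishes at q ∈ {-4, -3, 2}.
Local minima of A (where A''>0): A(-4)=-16. Local minima of B: B(-4)=896, B(2)=-832.
So the global minimum of phi is A(-4) + B(2) − 5 = -16 − 832 − 5 = -853, attained at (-4, 2).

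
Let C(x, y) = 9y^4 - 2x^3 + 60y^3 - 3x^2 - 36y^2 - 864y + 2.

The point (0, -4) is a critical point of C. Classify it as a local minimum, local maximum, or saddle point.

The mixed partial ∂²C/∂x∂y is 0, so the Hessian at any point is diag(C_xx, C_yy) = diag(-6(2x + 1), 36(3y^2 + 10y - 2)).
At (0, -4): H = diag(-6, 216).
The eigenvalues have opposite signs, so H is indefinite: a saddle point.

saddle point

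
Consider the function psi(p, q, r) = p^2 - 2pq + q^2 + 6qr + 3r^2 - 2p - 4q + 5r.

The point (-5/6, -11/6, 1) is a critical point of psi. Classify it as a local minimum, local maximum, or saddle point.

saddle point

The Hessian is constant: H = [[2, -2, 0], [-2, 2, 6], [0, 6, 6]].
Leading principal minors: Δ₁ = 2, Δ₂ = 0, Δ₃ = -72.
The minors fit neither the all-positive nor the alternating-sign pattern, so H is indefinite: a saddle point.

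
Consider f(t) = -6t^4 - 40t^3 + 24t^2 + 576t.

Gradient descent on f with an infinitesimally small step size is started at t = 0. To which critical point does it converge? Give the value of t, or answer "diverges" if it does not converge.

-3

f'(t) = -24(t - 2)(t + 3)(t + 4), so f'(0) = 576.
Gradient descent moves in the -f' direction, i.e. t is decreasing.
The nearest critical point in that direction is t = -3, where f'' = 120 > 0 (a local minimum). The iterate converges there.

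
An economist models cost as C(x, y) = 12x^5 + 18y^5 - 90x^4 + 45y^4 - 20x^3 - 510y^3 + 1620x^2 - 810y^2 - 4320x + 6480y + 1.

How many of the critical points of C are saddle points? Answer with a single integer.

C separates as a function of x plus a function of y, so ∇C=0 decouples.
∂C/∂x = 60(x - 4)(x - 3)(x - 2)(x + 3) = 0 at x ∈ {-3, 2, 3, 4}; ∂C/∂y = 90(y - 3)(y - 2)(y + 3)(y + 4) = 0 at y ∈ {-4, -3, 2, 3}.
The Hessian is diagonal: diag(C_xx, C_yy). Second derivatives: C_xx(-3)=-12600, C_xx(2)=600, C_xx(3)=-360, C_xx(4)=840; C_yy(-4)=-3780, C_yy(-3)=2700, C_yy(2)=-2700, C_yy(3)=3780.
Saddle points occur where the two diagonal entries have opposite signs: (-3, -3), (-3, 3), (2, -4), (2, 2), (3, -3), (3, 3), (4, -4), (4, 2). Count: 8.

8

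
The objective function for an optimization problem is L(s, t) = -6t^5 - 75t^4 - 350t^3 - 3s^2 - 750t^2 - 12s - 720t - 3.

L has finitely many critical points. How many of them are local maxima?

L separates as a function of s plus a function of t, so ∇L=0 decouples.
∂L/∂s = -6(s + 2) = 0 at s ∈ {-2}; ∂L/∂t = -30(t + 1)(t + 2)(t + 3)(t + 4) = 0 at t ∈ {-4, -3, -2, -1}.
The Hessian is diagonal: diag(L_ss, L_tt). Second derivatives: L_ss(-2)=-6; L_tt(-4)=180, L_tt(-3)=-60, L_tt(-2)=60, L_tt(-1)=-180.
Local maxima occur where both diagonal entries negative: (-2, -3), (-2, -1). Count: 2.

2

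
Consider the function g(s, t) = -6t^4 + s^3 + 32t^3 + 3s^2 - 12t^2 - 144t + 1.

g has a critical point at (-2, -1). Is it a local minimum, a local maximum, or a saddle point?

local maximum

The mixed partial ∂²g/∂s∂t is 0, so the Hessian at any point is diag(g_ss, g_tt) = diag(6(s + 1), 24(-3t^2 + 8t - 1)).
At (-2, -1): H = diag(-6, -288).
Both eigenvalues are negative, so H is negative definite: a local maximum.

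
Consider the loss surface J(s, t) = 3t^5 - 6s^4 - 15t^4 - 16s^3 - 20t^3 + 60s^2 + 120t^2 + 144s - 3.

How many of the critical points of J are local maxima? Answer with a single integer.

J separates as a function of s plus a function of t, so ∇J=0 decouples.
∂J/∂s = -24(s - 2)(s + 1)(s + 3) = 0 at s ∈ {-3, -1, 2}; ∂J/∂t = 15t(t - 4)(t - 2)(t + 2) = 0 at t ∈ {-2, 0, 2, 4}.
The Hessian is diagonal: diag(J_ss, J_tt). Second derivatives: J_ss(-3)=-240, J_ss(-1)=144, J_ss(2)=-360; J_tt(-2)=-720, J_tt(0)=240, J_tt(2)=-240, J_tt(4)=720.
Local maxima occur where both diagonal entries negative: (-3, -2), (-3, 2), (2, -2), (2, 2). Count: 4.

4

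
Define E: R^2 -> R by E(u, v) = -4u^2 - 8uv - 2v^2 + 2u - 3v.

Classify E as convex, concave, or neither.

E is quadratic, so its Hessian is the constant matrix H = [[-8, -8], [-8, -4]].
det(H) = -32, tr(H) = -12.
det(H) < 0, so H is indefinite: neither convex nor concave.

neither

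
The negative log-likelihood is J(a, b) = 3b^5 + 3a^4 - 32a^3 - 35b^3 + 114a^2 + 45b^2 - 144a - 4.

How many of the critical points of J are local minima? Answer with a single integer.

J separates as a function of a plus a function of b, so ∇J=0 decouples.
∂J/∂a = 12(a - 4)(a - 3)(a - 1) = 0 at a ∈ {1, 3, 4}; ∂J/∂b = 15b(b - 2)(b - 1)(b + 3) = 0 at b ∈ {-3, 0, 1, 2}.
The Hessian is diagonal: diag(J_aa, J_bb). Second derivatives: J_aa(1)=72, J_aa(3)=-24, J_aa(4)=36; J_bb(-3)=-900, J_bb(0)=90, J_bb(1)=-60, J_bb(2)=150.
Local minima occur where both diagonal entries positive: (1, 0), (1, 2), (4, 0), (4, 2). Count: 4.

4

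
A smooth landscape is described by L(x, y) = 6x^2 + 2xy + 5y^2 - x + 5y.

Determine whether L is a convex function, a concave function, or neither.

convex

L is quadratic, so its Hessian is the constant matrix H = [[12, 2], [2, 10]].
det(H) = 116, tr(H) = 22.
det(H) > 0 and tr(H) > 0, so H is positive definite everywhere: convex.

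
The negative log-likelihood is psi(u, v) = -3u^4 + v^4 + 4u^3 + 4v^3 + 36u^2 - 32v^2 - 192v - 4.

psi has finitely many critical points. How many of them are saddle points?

5

psi separates as a function of u plus a function of v, so ∇psi=0 decouples.
∂psi/∂u = -12u(u - 3)(u + 2) = 0 at u ∈ {-2, 0, 3}; ∂psi/∂v = 4(v - 4)(v + 3)(v + 4) = 0 at v ∈ {-4, -3, 4}.
The Hessian is diagonal: diag(psi_uu, psi_vv). Second derivatives: psi_uu(-2)=-120, psi_uu(0)=72, psi_uu(3)=-180; psi_vv(-4)=32, psi_vv(-3)=-28, psi_vv(4)=224.
Saddle points occur where the two diagonal entries have opposite signs: (-2, -4), (-2, 4), (0, -3), (3, -4), (3, 4). Count: 5.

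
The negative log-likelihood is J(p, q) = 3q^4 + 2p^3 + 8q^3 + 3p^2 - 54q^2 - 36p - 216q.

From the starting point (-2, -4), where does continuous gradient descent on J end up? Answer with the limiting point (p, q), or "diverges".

J is separable, so gradient descent decouples: p follows -∂J/∂p, q follows -∂J/∂q.
∂J/∂p = 6(p - 2)(p + 3); at p=-2 this is -24, so p increases.
∂J/∂q = 12(q - 3)(q + 2)(q + 3); at q=-4 this is -168, so q increases.
p converges to its nearest critical value 2 (a local min of the p-part); q converges to -3. The iterate converges to (2, -3).

(2, -3)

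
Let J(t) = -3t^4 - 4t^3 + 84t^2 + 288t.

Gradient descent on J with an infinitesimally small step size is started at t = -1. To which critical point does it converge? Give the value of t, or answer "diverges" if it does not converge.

J'(t) = -12(t - 4)(t + 2)(t + 3), so J'(-1) = 120.
Gradient descent moves in the -J' direction, i.e. t is decreasing.
The nearest critical point in that direction is t = -2, where J'' = 72 > 0 (a local minimum). The iterate converges there.

-2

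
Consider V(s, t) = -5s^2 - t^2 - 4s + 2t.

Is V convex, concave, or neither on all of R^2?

concave

V is quadratic, so its Hessian is the constant matrix H = [[-10, 0], [0, -2]].
det(H) = 20, tr(H) = -12.
det(H) > 0 and tr(H) < 0, so H is negative definite everywhere: concave.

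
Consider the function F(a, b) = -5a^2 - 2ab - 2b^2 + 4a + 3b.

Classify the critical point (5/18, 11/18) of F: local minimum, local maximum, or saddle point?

The Hessian of F is constant: H = [[-10, -2], [-2, -4]].
det(H) = (-10)·(-4) − (-2)² = 36.
det(H) > 0 and tr(H) = -14 < 0, so H is negative definite and the point is a local maximum.

local maximum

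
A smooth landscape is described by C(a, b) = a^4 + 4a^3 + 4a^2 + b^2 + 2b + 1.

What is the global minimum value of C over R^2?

C(a,b) separates as P(a) + Q(b) + 1, so its minimum is min P + min Q + 1.
P'(a) = 4a(a + 1)(a + 2) vanishes at a ∈ {-2, -1, 0}; Q'(b) = 2b + 2 vanishes at b ∈ {-1}.
Local minima of P (where P''>0): P(-2)=0, P(0)=0. Local minima of Q: Q(-1)=-1.
So the global minimum of C is P(-2) + Q(-1) + 1 = 0 − 1 + 1 = 0, attained at (-2, -1).

0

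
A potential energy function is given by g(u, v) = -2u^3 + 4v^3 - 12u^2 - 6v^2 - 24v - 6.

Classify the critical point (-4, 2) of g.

The mixed partial ∂²g/∂u∂v is 0, so the Hessian at any point is diag(g_uu, g_vv) = diag(-12(u + 2), 12(2v - 1)).
At (-4, 2): H = diag(24, 36).
Both eigenvalues are positive, so H is positive definite: a local minimum.

local minimum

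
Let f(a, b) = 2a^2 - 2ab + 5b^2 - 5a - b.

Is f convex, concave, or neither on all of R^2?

f is quadratic, so its Hessian is the constant matrix H = [[4, -2], [-2, 10]].
det(H) = 36, tr(H) = 14.
det(H) > 0 and tr(H) > 0, so H is positive definite everywhere: convex.

convex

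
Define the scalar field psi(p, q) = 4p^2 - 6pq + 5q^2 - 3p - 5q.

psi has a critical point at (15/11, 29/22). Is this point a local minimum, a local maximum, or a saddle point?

local minimum

The Hessian of psi is constant: H = [[8, -6], [-6, 10]].
det(H) = 8·10 − (-6)² = 44.
det(H) > 0 and tr(H) = 18 > 0, so H is positive definite and the point is a local minimum.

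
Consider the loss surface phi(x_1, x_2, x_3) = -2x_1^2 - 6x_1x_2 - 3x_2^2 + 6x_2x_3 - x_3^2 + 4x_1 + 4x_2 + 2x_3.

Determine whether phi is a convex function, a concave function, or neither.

neither

phi is quadratic, so its Hessian is the constant matrix H = [[-4, -6, 0], [-6, -6, 6], [0, 6, -2]].
Leading principal minors: -4, -12, 168.
Neither pattern holds ⇒ H is indefinite ⇒ neither convex nor concave.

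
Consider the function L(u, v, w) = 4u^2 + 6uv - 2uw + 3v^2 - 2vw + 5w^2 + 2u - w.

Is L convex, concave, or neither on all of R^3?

L is quadratic, so its Hessian is the constant matrix H = [[8, 6, -2], [6, 6, -2], [-2, -2, 10]].
Leading principal minors: 8, 12, 112.
All positive ⇒ H ≻ 0 ⇒ convex.

convex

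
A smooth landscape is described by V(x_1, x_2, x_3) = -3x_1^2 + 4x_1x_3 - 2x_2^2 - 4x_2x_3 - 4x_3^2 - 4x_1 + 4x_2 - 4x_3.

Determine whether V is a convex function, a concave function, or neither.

concave

V is quadratic, so its Hessian is the constant matrix H = [[-6, 0, 4], [0, -4, -4], [4, -4, -8]].
Leading principal minors: -6, 24, -32.
Signs alternate −, +, − ⇒ H ≺ 0 ⇒ concave.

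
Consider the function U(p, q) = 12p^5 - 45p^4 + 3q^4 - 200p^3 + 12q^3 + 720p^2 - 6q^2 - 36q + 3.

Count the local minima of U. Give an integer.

U separates as a function of p plus a function of q, so ∇U=0 decouples.
∂U/∂p = 60p(p - 4)(p - 2)(p + 3) = 0 at p ∈ {-3, 0, 2, 4}; ∂U/∂q = 12(q - 1)(q + 1)(q + 3) = 0 at q ∈ {-3, -1, 1}.
The Hessian is diagonal: diag(U_pp, U_qq). Second derivatives: U_pp(-3)=-6300, U_pp(0)=1440, U_pp(2)=-1200, U_pp(4)=3360; U_qq(-3)=96, U_qq(-1)=-48, U_qq(1)=96.
Local minima occur where both diagonal entries positive: (0, -3), (0, 1), (4, -3), (4, 1). Count: 4.

4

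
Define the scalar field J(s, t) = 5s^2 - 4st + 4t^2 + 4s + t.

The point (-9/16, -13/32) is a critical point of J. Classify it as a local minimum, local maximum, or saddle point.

local minimum

The Hessian of J is constant: H = [[10, -4], [-4, 8]].
det(H) = 10·8 − (-4)² = 64.
det(H) > 0 and tr(H) = 18 > 0, so H is positive definite and the point is a local minimum.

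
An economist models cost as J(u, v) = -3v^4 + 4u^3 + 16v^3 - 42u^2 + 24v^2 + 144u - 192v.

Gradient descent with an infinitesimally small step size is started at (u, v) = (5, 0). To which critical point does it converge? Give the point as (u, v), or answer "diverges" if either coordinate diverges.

(4, 2)

J is separable, so gradient descent decouples: u follows -∂J/∂u, v follows -∂J/∂v.
∂J/∂u = 12(u - 4)(u - 3); at u=5 this is 24, so u decreases.
∂J/∂v = -12(v - 4)(v - 2)(v + 2); at v=0 this is -192, so v increases.
u converges to its nearest critical value 4 (a local min of the u-part); v converges to 2. The iterate converges to (4, 2).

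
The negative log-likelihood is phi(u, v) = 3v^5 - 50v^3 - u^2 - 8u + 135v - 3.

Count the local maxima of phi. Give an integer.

2

phi separates as a function of u plus a function of v, so ∇phi=0 decouples.
∂phi/∂u = -2(u + 4) = 0 at u ∈ {-4}; ∂phi/∂v = 15(v - 3)(v - 1)(v + 1)(v + 3) = 0 at v ∈ {-3, -1, 1, 3}.
The Hessian is diagonal: diag(phi_uu, phi_vv). Second derivatives: phi_uu(-4)=-2; phi_vv(-3)=-720, phi_vv(-1)=240, phi_vv(1)=-240, phi_vv(3)=720.
Local maxima occur where both diagonal entries negative: (-4, -3), (-4, 1). Count: 2.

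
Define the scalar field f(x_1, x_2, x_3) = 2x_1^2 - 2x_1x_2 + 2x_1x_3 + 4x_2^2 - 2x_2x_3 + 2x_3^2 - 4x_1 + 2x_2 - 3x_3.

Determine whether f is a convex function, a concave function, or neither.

convex

f is quadratic, so its Hessian is the constant matrix H = [[4, -2, 2], [-2, 8, -2], [2, -2, 4]].
Leading principal minors: 4, 28, 80.
All positive ⇒ H ≻ 0 ⇒ convex.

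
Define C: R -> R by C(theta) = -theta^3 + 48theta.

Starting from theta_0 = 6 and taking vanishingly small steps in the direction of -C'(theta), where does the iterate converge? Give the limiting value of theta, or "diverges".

C'(theta) = -3(theta - 4)(theta + 4), so C'(6) = -60.
Gradient descent moves in the -C' direction, i.e. theta is increasing.
There is no critical point above theta=6, and C' keeps the same sign, so the iterate runs off to +∞.

diverges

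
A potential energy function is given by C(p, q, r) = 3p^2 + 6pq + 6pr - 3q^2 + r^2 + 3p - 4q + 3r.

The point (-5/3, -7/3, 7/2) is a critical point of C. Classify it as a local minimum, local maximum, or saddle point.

saddle point

The Hessian is constant: H = [[6, 6, 6], [6, -6, 0], [6, 0, 2]].
Leading principal minors: Δ₁ = 6, Δ₂ = -72, Δ₃ = 72.
The minors fit neither the all-positive nor the alternating-sign pattern, so H is indefinite: a saddle point.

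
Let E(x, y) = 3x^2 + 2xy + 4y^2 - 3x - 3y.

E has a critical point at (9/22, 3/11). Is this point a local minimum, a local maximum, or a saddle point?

The Hessian of E is constant: H = [[6, 2], [2, 8]].
det(H) = 6·8 − 2² = 44.
det(H) > 0 and tr(H) = 14 > 0, so H is positive definite and the point is a local minimum.

local minimum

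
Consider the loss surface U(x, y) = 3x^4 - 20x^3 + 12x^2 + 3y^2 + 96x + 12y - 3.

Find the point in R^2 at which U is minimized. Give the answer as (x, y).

U(x,y) separates as P(x) + Q(y) − 3, so its minimum is min P + min Q − 3.
P'(x) = 12(x - 4)(x - 2)(x + 1) vanishes at x ∈ {-1, 2, 4}; Q'(y) = 6y + 12 vanishes at y ∈ {-2}.
Local minima of P (where P''>0): P(-1)=-61, P(4)=64. Local minima of Q: Q(-2)=-12.
So the global minimum of U is P(-1) + Q(-2) − 3 = -61 − 12 − 3 = -76, attained at (-1, -2).

(-1, -2)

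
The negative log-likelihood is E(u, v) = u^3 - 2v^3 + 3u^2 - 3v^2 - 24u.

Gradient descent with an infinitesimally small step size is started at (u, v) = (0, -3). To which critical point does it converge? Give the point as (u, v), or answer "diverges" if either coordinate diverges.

E is separable, so gradient descent decouples: u follows -∂E/∂u, v follows -∂E/∂v.
∂E/∂u = 3(u - 2)(u + 4); at u=0 this is -24, so u increases.
∂E/∂v = -6v(v + 1); at v=-3 this is -36, so v increases.
u converges to its nearest critical value 2 (a local min of the u-part); v converges to -1. The iterate converges to (2, -1).

(2, -1)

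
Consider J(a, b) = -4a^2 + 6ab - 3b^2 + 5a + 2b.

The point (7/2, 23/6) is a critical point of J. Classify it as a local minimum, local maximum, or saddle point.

local maximum

The Hessian of J is constant: H = [[-8, 6], [6, -6]].
det(H) = (-8)·(-6) − 6² = 12.
det(H) > 0 and tr(H) = -14 < 0, so H is negative definite and the point is a local maximum.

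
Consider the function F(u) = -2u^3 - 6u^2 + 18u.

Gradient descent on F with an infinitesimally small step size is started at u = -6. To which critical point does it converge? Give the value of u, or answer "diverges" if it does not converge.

-3

F'(u) = -6(u - 1)(u + 3), so F'(-6) = -126.
Gradient descent moves in the -F' direction, i.e. u is increasing.
The nearest critical point in that direction is u = -3, where F'' = 24 > 0 (a local minimum). The iterate converges there.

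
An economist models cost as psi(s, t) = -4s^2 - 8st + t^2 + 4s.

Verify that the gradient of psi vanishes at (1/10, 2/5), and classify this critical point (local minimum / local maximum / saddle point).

∇psi = (-8s - 8t + 4, -8s + 2t); substituting (1/10, 2/5) gives ∇psi = (0, 0), so (1/10, 2/5) is indeed a critical point.
The Hessian of psi is constant: H = [[-8, -8], [-8, 2]].
det(H) = (-8)·2 − (-8)² = -80.
Since det(H) < 0, H is indefinite and the critical point is a saddle point.

saddle point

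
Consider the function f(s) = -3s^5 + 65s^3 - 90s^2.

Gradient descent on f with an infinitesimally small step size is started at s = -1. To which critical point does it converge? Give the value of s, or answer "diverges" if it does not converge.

f'(s) = -15s(s - 3)(s - 1)(s + 4), so f'(-1) = 360.
Gradient descent moves in the -f' direction, i.e. s is decreasing.
The nearest critical point in that direction is s = -4, where f'' = 2100 > 0 (a local minimum). The iterate converges there.

-4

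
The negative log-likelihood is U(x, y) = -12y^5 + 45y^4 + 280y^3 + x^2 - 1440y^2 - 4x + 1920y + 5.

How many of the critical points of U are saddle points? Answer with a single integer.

U separates as a function of x plus a function of y, so ∇U=0 decouples.
∂U/∂x = 2(x - 2) = 0 at x ∈ {2}; ∂U/∂y = -60(y - 4)(y - 2)(y - 1)(y + 4) = 0 at y ∈ {-4, 1, 2, 4}.
The Hessian is diagonal: diag(U_xx, U_yy). Second derivatives: U_xx(2)=2; U_yy(-4)=14400, U_yy(1)=-900, U_yy(2)=720, U_yy(4)=-2880.
Saddle points occur where the two diagonal entries have opposite signs: (2, 1), (2, 4). Count: 2.

2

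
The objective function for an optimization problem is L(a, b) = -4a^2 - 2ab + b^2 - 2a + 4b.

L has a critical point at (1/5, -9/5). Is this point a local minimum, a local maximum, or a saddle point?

The Hessian of L is constant: H = [[-8, -2], [-2, 2]].
det(H) = (-8)·2 − (-2)² = -20.
Since det(H) < 0, H is indefinite and the critical point is a saddle point.

saddle point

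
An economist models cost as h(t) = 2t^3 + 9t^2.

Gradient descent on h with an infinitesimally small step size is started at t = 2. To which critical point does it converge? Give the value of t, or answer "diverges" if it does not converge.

0

h'(t) = 6t(t + 3), so h'(2) = 60.
Gradient descent moves in the -h' direction, i.e. t is decreasing.
The nearest critical point in that direction is t = 0, where h'' = 18 > 0 (a local minimum). The iterate converges there.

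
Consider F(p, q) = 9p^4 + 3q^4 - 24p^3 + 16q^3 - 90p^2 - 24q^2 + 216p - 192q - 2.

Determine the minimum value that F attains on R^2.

-762

F(p,q) separates as A(p) + B(q) − 2, so its minimum is min A + min B − 2.
A'(p) = 36(p - 3)(p - 1)(p + 2) vanishes at p ∈ {-2, 1, 3}; B'(q) = 12(q - 2)(q + 2)(q + 4) vanishes at q ∈ {-4, -2, 2}.
Local minima of A (where A''>0): A(-2)=-456, A(3)=-81. Local minima of B: B(-4)=128, B(2)=-304.
So the global minimum of F is A(-2) + B(2) − 2 = -456 − 304 − 2 = -762, attained at (-2, 2).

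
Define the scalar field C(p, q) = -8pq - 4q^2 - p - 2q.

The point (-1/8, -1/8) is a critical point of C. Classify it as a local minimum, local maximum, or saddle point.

The Hessian of C is constant: H = [[0, -8], [-8, -8]].
det(H) = 0·(-8) − (-8)² = -64.
Since det(H) < 0, H is indefinite and the critical point is a saddle point.

saddle point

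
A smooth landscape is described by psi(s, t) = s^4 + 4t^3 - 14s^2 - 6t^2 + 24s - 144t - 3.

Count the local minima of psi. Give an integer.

psi separates as a function of s plus a function of t, so ∇psi=0 decouples.
∂psi/∂s = 4(s - 2)(s - 1)(s + 3) = 0 at s ∈ {-3, 1, 2}; ∂psi/∂t = 12(t - 4)(t + 3) = 0 at t ∈ {-3, 4}.
The Hessian is diagonal: diag(psi_ss, psi_tt). Second derivatives: psi_ss(-3)=80, psi_ss(1)=-16, psi_ss(2)=20; psi_tt(-3)=-84, psi_tt(4)=84.
Local minima occur where both diagonal entries positive: (-3, 4), (2, 4). Count: 2.

2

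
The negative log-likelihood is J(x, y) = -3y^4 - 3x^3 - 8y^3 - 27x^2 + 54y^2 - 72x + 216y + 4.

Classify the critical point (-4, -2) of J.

local minimum

The mixed partial ∂²J/∂x∂y is 0, so the Hessian at any point is diag(J_xx, J_yy) = diag(-18(x + 3), 12(-3y^2 - 4y + 9)).
At (-4, -2): H = diag(18, 60).
Both eigenvalues are positive, so H is positive definite: a local minimum.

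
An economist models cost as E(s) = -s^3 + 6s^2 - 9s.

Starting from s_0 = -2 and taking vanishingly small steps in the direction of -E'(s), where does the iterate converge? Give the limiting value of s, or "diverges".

E'(s) = -3(s - 3)(s - 1), so E'(-2) = -45.
Gradient descent moves in the -E' direction, i.e. s is increasing.
The nearest critical point in that direction is s = 1, where E'' = 6 > 0 (a local minimum). The iterate converges there.

1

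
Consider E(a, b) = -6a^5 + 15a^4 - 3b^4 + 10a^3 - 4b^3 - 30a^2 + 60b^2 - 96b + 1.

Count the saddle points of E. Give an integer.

E separates as a function of a plus a function of b, so ∇E=0 decouples.
∂E/∂a = -30a(a - 2)(a - 1)(a + 1) = 0 at a ∈ {-1, 0, 1, 2}; ∂E/∂b = -12(b - 2)(b - 1)(b + 4) = 0 at b ∈ {-4, 1, 2}.
The Hessian is diagonal: diag(E_aa, E_bb). Second derivatives: E_aa(-1)=180, E_aa(0)=-60, E_aa(1)=60, E_aa(2)=-180; E_bb(-4)=-360, E_bb(1)=60, E_bb(2)=-72.
Saddle points occur where the two diagonal entries have opposite signs: (-1, -4), (-1, 2), (0, 1), (1, -4), (1, 2), (2, 1). Count: 6.

6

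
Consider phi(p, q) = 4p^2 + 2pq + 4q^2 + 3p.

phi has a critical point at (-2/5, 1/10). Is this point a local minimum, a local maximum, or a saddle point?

local minimum

The Hessian of phi is constant: H = [[8, 2], [2, 8]].
det(H) = 8·8 − 2² = 60.
det(H) > 0 and tr(H) = 16 > 0, so H is positive definite and the point is a local minimum.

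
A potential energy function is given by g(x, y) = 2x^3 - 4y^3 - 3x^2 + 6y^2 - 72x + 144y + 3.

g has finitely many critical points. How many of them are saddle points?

g separates as a function of x plus a function of y, so ∇g=0 decouples.
∂g/∂x = 6(x - 4)(x + 3) = 0 at x ∈ {-3, 4}; ∂g/∂y = -12(y - 4)(y + 3) = 0 at y ∈ {-3, 4}.
The Hessian is diagonal: diag(g_xx, g_yy). Second derivatives: g_xx(-3)=-42, g_xx(4)=42; g_yy(-3)=84, g_yy(4)=-84.
Saddle points occur where the two diagonal entries have opposite signs: (-3, -3), (4, 4). Count: 2.

2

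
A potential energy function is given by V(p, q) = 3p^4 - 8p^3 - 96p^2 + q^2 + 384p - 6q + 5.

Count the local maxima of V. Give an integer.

V separates as a function of p plus a function of q, so ∇V=0 decouples.
∂V/∂p = 12(p - 4)(p - 2)(p + 4) = 0 at p ∈ {-4, 2, 4}; ∂V/∂q = 2(q - 3) = 0 at q ∈ {3}.
The Hessian is diagonal: diag(V_pp, V_qq). Second derivatives: V_pp(-4)=576, V_pp(2)=-144, V_pp(4)=192; V_qq(3)=2.
Local maxima occur where both diagonal entries negative: none. Count: 0.

0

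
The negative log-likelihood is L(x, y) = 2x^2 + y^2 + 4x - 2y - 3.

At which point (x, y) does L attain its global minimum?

(-1, 1)

L(x,y) separates as P(x) + Q(y) − 3, so its minimum is min P + min Q − 3.
P'(x) = 4x + 4 vanishes at x ∈ {-1}; Q'(y) = 2y - 2 vanishes at y ∈ {1}.
Local minima of P (where P''>0): P(-1)=-2. Local minima of Q: Q(1)=-1.
So the global minimum of L is P(-1) + Q(1) − 3 = -2 − 1 − 3 = -6, attained at (-1, 1).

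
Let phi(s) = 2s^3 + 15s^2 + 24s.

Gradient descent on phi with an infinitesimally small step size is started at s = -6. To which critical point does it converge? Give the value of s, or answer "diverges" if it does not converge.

diverges

phi'(s) = 6(s + 1)(s + 4), so phi'(-6) = 60.
Gradient descent moves in the -phi' direction, i.e. s is decreasing.
There is no critical point below s=-6, and phi' keeps the same sign, so the iterate runs off to −∞.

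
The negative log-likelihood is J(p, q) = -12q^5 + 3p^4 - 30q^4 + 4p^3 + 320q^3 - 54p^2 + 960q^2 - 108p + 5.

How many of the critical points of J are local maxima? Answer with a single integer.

J separates as a function of p plus a function of q, so ∇J=0 decouples.
∂J/∂p = 12(p - 3)(p + 1)(p + 3) = 0 at p ∈ {-3, -1, 3}; ∂J/∂q = -60q(q - 4)(q + 2)(q + 4) = 0 at q ∈ {-4, -2, 0, 4}.
The Hessian is diagonal: diag(J_pp, J_qq). Second derivatives: J_pp(-3)=144, J_pp(-1)=-96, J_pp(3)=288; J_qq(-4)=3840, J_qq(-2)=-1440, J_qq(0)=1920, J_qq(4)=-11520.
Local maxima occur where both diagonal entries negative: (-1, -2), (-1, 4). Count: 2.

2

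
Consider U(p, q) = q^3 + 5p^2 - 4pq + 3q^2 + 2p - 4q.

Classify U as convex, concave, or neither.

neither

The term q^3 is cubic, so the Hessian is not constant.
∂²U/∂q² = 6q + 6, which takes both signs as q varies (negative for sufficiently negative q). A diagonal entry of the Hessian changing sign means the Hessian is neither positive- nor negative-semidefinite on all of R^2.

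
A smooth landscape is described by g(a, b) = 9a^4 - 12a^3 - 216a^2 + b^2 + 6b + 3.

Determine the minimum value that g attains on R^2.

-1926

g(a,b) separates as P(a) + Q(b) + 3, so its minimum is min P + min Q + 3.
P'(a) = 36a(a - 4)(a + 3) vanishes at a ∈ {-3, 0, 4}; Q'(b) = 2b + 6 vanishes at b ∈ {-3}.
Local minima of P (where P''>0): P(-3)=-891, P(4)=-1920. Local minima of Q: Q(-3)=-9.
So the global minimum of g is P(4) + Q(-3) + 3 = -1920 − 9 + 3 = -1926, attained at (4, -3).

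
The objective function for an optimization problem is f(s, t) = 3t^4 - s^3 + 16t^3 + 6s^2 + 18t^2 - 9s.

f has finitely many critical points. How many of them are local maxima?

1

f separates as a function of s plus a function of t, so ∇f=0 decouples.
∂f/∂s = -3(s - 3)(s - 1) = 0 at s ∈ {1, 3}; ∂f/∂t = 12t(t + 1)(t + 3) = 0 at t ∈ {-3, -1, 0}.
The Hessian is diagonal: diag(f_ss, f_tt). Second derivatives: f_ss(1)=6, f_ss(3)=-6; f_tt(-3)=72, f_tt(-1)=-24, f_tt(0)=36.
Local maxima occur where both diagonal entries negative: (3, -1). Count: 1.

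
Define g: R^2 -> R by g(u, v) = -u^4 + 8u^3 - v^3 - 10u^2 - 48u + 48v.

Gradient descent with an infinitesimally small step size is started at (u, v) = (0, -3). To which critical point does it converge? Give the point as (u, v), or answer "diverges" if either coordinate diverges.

g is separable, so gradient descent decouples: u follows -∂g/∂u, v follows -∂g/∂v.
∂g/∂u = -4(u - 4)(u - 3)(u + 1); at u=0 this is -48, so u increases.
∂g/∂v = -3(v - 4)(v + 4); at v=-3 this is 21, so v decreases.
u converges to its nearest critical value 3 (a local min of the u-part); v converges to -4. The iterate converges to (3, -4).

(3, -4)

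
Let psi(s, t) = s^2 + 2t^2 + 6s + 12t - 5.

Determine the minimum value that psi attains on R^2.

-32

psi(s,t) separates as P(s) + Q(t) − 5, so its minimum is min P + min Q − 5.
P'(s) = 2s + 6 vanishes at s ∈ {-3}; Q'(t) = 4(t + 3) vanishes at t ∈ {-3}.
Local minima of P (where P''>0): P(-3)=-9. Local minima of Q: Q(-3)=-18.
So the global minimum of psi is P(-3) + Q(-3) − 5 = -9 − 18 − 5 = -32, attained at (-3, -3).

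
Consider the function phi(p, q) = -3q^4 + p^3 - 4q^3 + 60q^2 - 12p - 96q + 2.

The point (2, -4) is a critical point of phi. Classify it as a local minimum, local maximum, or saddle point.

The mixed partial ∂²phi/∂p∂q is 0, so the Hessian at any point is diag(phi_pp, phi_qq) = diag(6p, 12(-3q^2 - 2q + 10)).
At (2, -4): H = diag(12, -360).
The eigenvalues have opposite signs, so H is indefinite: a saddle point.

saddle point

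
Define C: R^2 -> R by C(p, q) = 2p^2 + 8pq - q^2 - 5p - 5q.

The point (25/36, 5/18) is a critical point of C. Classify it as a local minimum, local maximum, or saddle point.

saddle point

The Hessian of C is constant: H = [[4, 8], [8, -2]].
det(H) = 4·(-2) − 8² = -72.
Since det(H) < 0, H is indefinite and the critical point is a saddle point.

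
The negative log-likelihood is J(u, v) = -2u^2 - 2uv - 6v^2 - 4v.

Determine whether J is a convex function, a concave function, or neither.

J is quadratic, so its Hessian is the constant matrix H = [[-4, -2], [-2, -12]].
det(H) = 44, tr(H) = -16.
det(H) > 0 and tr(H) < 0, so H is negative definite everywhere: concave.

concave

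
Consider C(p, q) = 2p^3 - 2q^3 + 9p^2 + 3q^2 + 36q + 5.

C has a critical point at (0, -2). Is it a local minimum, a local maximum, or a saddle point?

local minimum

The mixed partial ∂²C/∂p∂q is 0, so the Hessian at any point is diag(C_pp, C_qq) = diag(6(2p + 3), 6(-2q + 1)).
At (0, -2): H = diag(18, 30).
Both eigenvalues are positive, so H is positive definite: a local minimum.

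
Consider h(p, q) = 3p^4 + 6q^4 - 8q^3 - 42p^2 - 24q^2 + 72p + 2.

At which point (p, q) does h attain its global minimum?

h(p,q) separates as A(p) + B(q) + 2, so its minimum is min A + min B + 2.
A'(p) = 12(p - 2)(p - 1)(p + 3) vanishes at p ∈ {-3, 1, 2}; B'(q) = 24q(q - 2)(q + 1) vanishes at q ∈ {-1, 0, 2}.
Local minima of A (where A''>0): A(-3)=-351, A(2)=24. Local minima of B: B(-1)=-10, B(2)=-64.
So the global minimum of h is A(-3) + B(2) + 2 = -351 − 64 + 2 = -413, attained at (-3, 2).

(-3, 2)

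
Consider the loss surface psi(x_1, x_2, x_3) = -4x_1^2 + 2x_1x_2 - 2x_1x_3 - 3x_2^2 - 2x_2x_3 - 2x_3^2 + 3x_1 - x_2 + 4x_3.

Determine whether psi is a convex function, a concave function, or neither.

psi is quadratic, so its Hessian is the constant matrix H = [[-8, 2, -2], [2, -6, -2], [-2, -2, -4]].
Leading principal minors: -8, 44, -104.
Signs alternate −, +, − ⇒ H ≺ 0 ⇒ concave.

concave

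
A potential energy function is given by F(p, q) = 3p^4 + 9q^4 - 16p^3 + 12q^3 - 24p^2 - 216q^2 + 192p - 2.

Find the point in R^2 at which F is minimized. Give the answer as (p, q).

F(p,q) separates as A(p) + B(q) − 2, so its minimum is min A + min B − 2.
A'(p) = 12(p - 4)(p - 2)(p + 2) vanishes at p ∈ {-2, 2, 4}; B'(q) = 36q(q - 3)(q + 4) vanishes at q ∈ {-4, 0, 3}.
Local minima of A (where A''>0): A(-2)=-304, A(4)=128. Local minima of B: B(-4)=-1920, B(3)=-891.
So the global minimum of F is A(-2) + B(-4) − 2 = -304 − 1920 − 2 = -2226, attained at (-2, -4).

(-2, -4)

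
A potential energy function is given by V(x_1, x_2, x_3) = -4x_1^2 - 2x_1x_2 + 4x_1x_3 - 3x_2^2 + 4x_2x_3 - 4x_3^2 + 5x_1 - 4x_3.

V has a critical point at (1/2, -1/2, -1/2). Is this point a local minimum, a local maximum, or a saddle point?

The Hessian is constant: H = [[-8, -2, 4], [-2, -6, 4], [4, 4, -8]].
Leading principal minors: Δ₁ = -8, Δ₂ = 44, Δ₃ = -192.
The minors alternate sign starting negative (−, +, −), so H is negative definite: a local maximum.

local maximum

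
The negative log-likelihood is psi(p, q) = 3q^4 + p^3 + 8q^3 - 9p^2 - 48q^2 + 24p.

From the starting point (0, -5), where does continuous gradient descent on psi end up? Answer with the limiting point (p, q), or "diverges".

diverges

psi is separable, so gradient descent decouples: p follows -∂psi/∂p, q follows -∂psi/∂q.
∂psi/∂p = 3(p - 4)(p - 2); at p=0 this is 24, so p decreases.
∂psi/∂q = 12q(q - 2)(q + 4); at q=-5 this is -420, so q increases.
The p-coordinate has no critical point in that direction and runs off to infinity.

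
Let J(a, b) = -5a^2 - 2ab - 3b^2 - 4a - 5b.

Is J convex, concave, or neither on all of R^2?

J is quadratic, so its Hessian is the constant matrix H = [[-10, -2], [-2, -6]].
det(H) = 56, tr(H) = -16.
det(H) > 0 and tr(H) < 0, so H is negative definite everywhere: concave.

concave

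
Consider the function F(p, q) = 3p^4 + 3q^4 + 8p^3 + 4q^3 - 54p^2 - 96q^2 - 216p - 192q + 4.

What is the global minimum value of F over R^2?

F(p,q) separates as A(p) + B(q) + 4, so its minimum is min A + min B + 4.
A'(p) = 12(p - 3)(p + 2)(p + 3) vanishes at p ∈ {-3, -2, 3}; B'(q) = 12(q - 4)(q + 1)(q + 4) vanishes at q ∈ {-4, -1, 4}.
Local minima of A (where A''>0): A(-3)=189, A(3)=-675. Local minima of B: B(-4)=-256, B(4)=-1280.
So the global minimum of F is A(3) + B(4) + 4 = -675 − 1280 + 4 = -1951, attained at (3, 4).

-1951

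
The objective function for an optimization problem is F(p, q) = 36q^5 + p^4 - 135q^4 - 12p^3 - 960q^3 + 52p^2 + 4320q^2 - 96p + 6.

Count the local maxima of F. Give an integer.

F separates as a function of p plus a function of q, so ∇F=0 decouples.
∂F/∂p = 4(p - 4)(p - 3)(p - 2) = 0 at p ∈ {2, 3, 4}; ∂F/∂q = 180q(q - 4)(q - 3)(q + 4) = 0 at q ∈ {-4, 0, 3, 4}.
The Hessian is diagonal: diag(F_pp, F_qq). Second derivatives: F_pp(2)=8, F_pp(3)=-4, F_pp(4)=8; F_qq(-4)=-40320, F_qq(0)=8640, F_qq(3)=-3780, F_qq(4)=5760.
Local maxima occur where both diagonal entries negative: (3, -4), (3, 3). Count: 2.

2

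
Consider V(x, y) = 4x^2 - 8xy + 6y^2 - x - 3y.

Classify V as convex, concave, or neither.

convex

V is quadratic, so its Hessian is the constant matrix H = [[8, -8], [-8, 12]].
det(H) = 32, tr(H) = 20.
det(H) > 0 and tr(H) > 0, so H is positive definite everywhere: convex.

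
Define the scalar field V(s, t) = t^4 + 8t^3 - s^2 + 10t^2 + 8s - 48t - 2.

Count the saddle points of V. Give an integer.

2

V separates as a function of s plus a function of t, so ∇V=0 decouples.
∂V/∂s = -2(s - 4) = 0 at s ∈ {4}; ∂V/∂t = 4(t - 1)(t + 3)(t + 4) = 0 at t ∈ {-4, -3, 1}.
The Hessian is diagonal: diag(V_ss, V_tt). Second derivatives: V_ss(4)=-2; V_tt(-4)=20, V_tt(-3)=-16, V_tt(1)=80.
Saddle points occur where the two diagonal entries have opposite signs: (4, -4), (4, 1). Count: 2.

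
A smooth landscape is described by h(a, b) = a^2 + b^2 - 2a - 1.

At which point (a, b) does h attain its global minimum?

(1, 0)

h(a,b) separates as P(a) + Q(b) − 1, so its minimum is min P + min Q − 1.
P'(a) = 2a - 2 vanishes at a ∈ {1}; Q'(b) = 2b vanishes at b ∈ {0}.
Local minima of P (where P''>0): P(1)=-1. Local minima of Q: Q(0)=0.
So the global minimum of h is P(1) + Q(0) − 1 = -1 + 0 − 1 = -2, attained at (1, 0).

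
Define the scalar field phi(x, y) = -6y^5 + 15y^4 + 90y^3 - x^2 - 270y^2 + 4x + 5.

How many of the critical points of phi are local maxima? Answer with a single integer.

2

phi separates as a function of x plus a function of y, so ∇phi=0 decouples.
∂phi/∂x = -2(x - 2) = 0 at x ∈ {2}; ∂phi/∂y = -30y(y - 3)(y - 2)(y + 3) = 0 at y ∈ {-3, 0, 2, 3}.
The Hessian is diagonal: diag(phi_xx, phi_yy). Second derivatives: phi_xx(2)=-2; phi_yy(-3)=2700, phi_yy(0)=-540, phi_yy(2)=300, phi_yy(3)=-540.
Local maxima occur where both diagonal entries negative: (2, 0), (2, 3). Count: 2.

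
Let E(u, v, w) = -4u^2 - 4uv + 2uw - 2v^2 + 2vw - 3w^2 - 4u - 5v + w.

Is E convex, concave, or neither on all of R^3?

E is quadratic, so its Hessian is the constant matrix H = [[-8, -4, 2], [-4, -4, 2], [2, 2, -6]].
Leading principal minors: -8, 16, -80.
Signs alternate −, +, − ⇒ H ≺ 0 ⇒ concave.

concave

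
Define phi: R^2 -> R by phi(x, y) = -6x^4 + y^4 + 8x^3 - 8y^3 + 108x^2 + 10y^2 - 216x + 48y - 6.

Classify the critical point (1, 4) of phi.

local minimum

The mixed partial ∂²phi/∂x∂y is 0, so the Hessian at any point is diag(phi_xx, phi_yy) = diag(24(-3x^2 + 2x + 9), 4(3y^2 - 12y + 5)).
At (1, 4): H = diag(192, 20).
Both eigenvalues are positive, so H is positive definite: a local minimum.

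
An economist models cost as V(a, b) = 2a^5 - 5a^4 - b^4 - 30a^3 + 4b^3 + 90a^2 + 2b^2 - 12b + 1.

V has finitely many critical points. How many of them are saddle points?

V separates as a function of a plus a function of b, so ∇V=0 decouples.
∂V/∂a = 10a(a - 3)(a - 2)(a + 3) = 0 at a ∈ {-3, 0, 2, 3}; ∂V/∂b = -4(b - 3)(b - 1)(b + 1) = 0 at b ∈ {-1, 1, 3}.
The Hessian is diagonal: diag(V_aa, V_bb). Second derivatives: V_aa(-3)=-900, V_aa(0)=180, V_aa(2)=-100, V_aa(3)=180; V_bb(-1)=-32, V_bb(1)=16, V_bb(3)=-32.
Saddle points occur where the two diagonal entries have opposite signs: (-3, 1), (0, -1), (0, 3), (2, 1), (3, -1), (3, 3). Count: 6.

6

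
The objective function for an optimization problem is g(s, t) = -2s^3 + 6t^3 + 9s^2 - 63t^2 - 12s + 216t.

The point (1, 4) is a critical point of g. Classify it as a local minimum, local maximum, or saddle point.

local minimum

The mixed partial ∂²g/∂s∂t is 0, so the Hessian at any point is diag(g_ss, g_tt) = diag(6(-2s + 3), 18(2t - 7)).
At (1, 4): H = diag(6, 18).
Both eigenvalues are positive, so H is positive definite: a local minimum.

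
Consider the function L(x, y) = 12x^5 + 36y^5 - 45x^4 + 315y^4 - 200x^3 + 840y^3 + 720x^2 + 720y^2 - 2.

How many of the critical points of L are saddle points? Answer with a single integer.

L separates as a function of x plus a function of y, so ∇L=0 decouples.
∂L/∂x = 60x(x - 4)(x - 2)(x + 3) = 0 at x ∈ {-3, 0, 2, 4}; ∂L/∂y = 180y(y + 1)(y + 2)(y + 4) = 0 at y ∈ {-4, -2, -1, 0}.
The Hessian is diagonal: diag(L_xx, L_yy). Second derivatives: L_xx(-3)=-6300, L_xx(0)=1440, L_xx(2)=-1200, L_xx(4)=3360; L_yy(-4)=-4320, L_yy(-2)=720, L_yy(-1)=-540, L_yy(0)=1440.
Saddle points occur where the two diagonal entries have opposite signs: (-3, -2), (-3, 0), (0, -4), (0, -1), (2, -2), (2, 0), (4, -4), (4, -1). Count: 8.

8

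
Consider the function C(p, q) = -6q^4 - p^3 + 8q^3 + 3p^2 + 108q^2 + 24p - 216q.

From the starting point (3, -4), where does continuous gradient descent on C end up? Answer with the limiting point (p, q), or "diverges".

C is separable, so gradient descent decouples: p follows -∂C/∂p, q follows -∂C/∂q.
∂C/∂p = -3(p - 4)(p + 2); at p=3 this is 15, so p decreases.
∂C/∂q = -24(q - 3)(q - 1)(q + 3); at q=-4 this is 840, so q decreases.
The q-coordinate has no critical point in that direction and runs off to infinity.

diverges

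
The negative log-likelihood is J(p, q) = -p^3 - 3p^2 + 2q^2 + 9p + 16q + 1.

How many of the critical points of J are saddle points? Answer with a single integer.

1

J separates as a function of p plus a function of q, so ∇J=0 decouples.
∂J/∂p = -3(p - 1)(p + 3) = 0 at p ∈ {-3, 1}; ∂J/∂q = 4(q + 4) = 0 at q ∈ {-4}.
The Hessian is diagonal: diag(J_pp, J_qq). Second derivatives: J_pp(-3)=12, J_pp(1)=-12; J_qq(-4)=4.
Saddle points occur where the two diagonal entries have opposite signs: (1, -4). Count: 1.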